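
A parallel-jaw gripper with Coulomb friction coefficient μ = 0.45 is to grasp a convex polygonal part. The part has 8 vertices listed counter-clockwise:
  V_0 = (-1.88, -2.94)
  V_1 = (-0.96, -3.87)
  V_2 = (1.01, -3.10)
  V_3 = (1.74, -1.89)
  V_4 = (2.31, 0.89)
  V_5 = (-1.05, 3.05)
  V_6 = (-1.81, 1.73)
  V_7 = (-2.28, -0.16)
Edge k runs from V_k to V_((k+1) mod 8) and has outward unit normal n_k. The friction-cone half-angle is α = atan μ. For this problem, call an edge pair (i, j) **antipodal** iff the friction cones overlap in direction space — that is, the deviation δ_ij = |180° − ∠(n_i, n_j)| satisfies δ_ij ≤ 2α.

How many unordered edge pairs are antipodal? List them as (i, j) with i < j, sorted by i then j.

α = atan 0.45 = 24.23°;  2α = 48.46°
n_0 = (-0.7109, -0.7033)
n_1 = (+0.3640, -0.9314)
n_2 = (+0.8562, -0.5166)
n_3 = (+0.9796, -0.2009)
n_4 = (+0.5408, +0.8412)
n_5 = (-0.8666, +0.4990)
n_6 = (-0.9704, +0.2413)
n_7 = (-0.9898, -0.1424)
  (0,1): δ = 113.34°  ·
  (0,2): δ = 75.79°  ·
  (0,3): δ = 56.28°  ·
  (0,4): δ = 12.57°  ✓
  (0,5): δ = 105.38°  ·
  (0,6): δ = 121.34°  ·
  (0,7): δ = 143.50°  ·
  (1,2): δ = 142.45°  ·
  (1,3): δ = 122.94°  ·
  (1,4): δ = 54.08°  ·
  (1,5): δ = 38.72°  ✓
  (1,6): δ = 54.69°  ·
  (1,7): δ = 76.84°  ·
  (2,3): δ = 160.48°  ·
  (2,4): δ = 91.63°  ·
  (2,5): δ = 1.17°  ✓
  (2,6): δ = 17.14°  ✓
  (2,7): δ = 39.29°  ✓
  (3,4): δ = 111.15°  ·
  (3,5): δ = 18.34°  ✓
  (3,6): δ = 2.38°  ✓
  (3,7): δ = 19.77°  ✓
  (4,5): δ = 87.20°  ·
  (4,6): δ = 71.23°  ·
  (4,7): δ = 49.08°  ·
  (5,6): δ = 164.03°  ·
  (5,7): δ = 141.88°  ·
  (6,7): δ = 157.85°  ·
antipodal pairs: 8

count = 8; pairs: (0,4), (1,5), (2,5), (2,6), (2,7), (3,5), (3,6), (3,7)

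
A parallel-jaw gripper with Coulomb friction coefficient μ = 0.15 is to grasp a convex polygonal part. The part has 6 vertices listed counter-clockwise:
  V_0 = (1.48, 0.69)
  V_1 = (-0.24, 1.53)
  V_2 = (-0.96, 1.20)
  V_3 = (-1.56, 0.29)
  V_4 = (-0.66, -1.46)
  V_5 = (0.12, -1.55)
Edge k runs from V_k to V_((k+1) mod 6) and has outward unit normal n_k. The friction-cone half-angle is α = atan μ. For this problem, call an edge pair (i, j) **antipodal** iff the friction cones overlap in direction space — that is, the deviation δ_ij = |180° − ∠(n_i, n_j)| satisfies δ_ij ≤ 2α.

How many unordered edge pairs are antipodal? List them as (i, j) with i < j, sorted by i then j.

count = 1; pairs: (2,5)

α = atan 0.15 = 8.53°;  2α = 17.06°
n_0 = (+0.4388, +0.8986)
n_1 = (-0.4167, +0.9091)
n_2 = (-0.8349, +0.5505)
n_3 = (-0.8893, -0.4573)
n_4 = (-0.1146, -0.9934)
n_5 = (+0.8548, -0.5190)
  (0,1): δ = 129.35°  ·
  (0,2): δ = 97.37°  ·
  (0,3): δ = 36.75°  ·
  (0,4): δ = 19.45°  ·
  (0,5): δ = 84.77°  ·
  (1,2): δ = 148.02°  ·
  (1,3): δ = 87.41°  ·
  (1,4): δ = 31.21°  ·
  (1,5): δ = 34.11°  ·
  (2,3): δ = 119.39°  ·
  (2,4): δ = 63.18°  ·
  (2,5): δ = 2.13°  ✓
  (3,4): δ = 123.80°  ·
  (3,5): δ = 58.48°  ·
  (4,5): δ = 114.68°  ·
antipodal pairs: 1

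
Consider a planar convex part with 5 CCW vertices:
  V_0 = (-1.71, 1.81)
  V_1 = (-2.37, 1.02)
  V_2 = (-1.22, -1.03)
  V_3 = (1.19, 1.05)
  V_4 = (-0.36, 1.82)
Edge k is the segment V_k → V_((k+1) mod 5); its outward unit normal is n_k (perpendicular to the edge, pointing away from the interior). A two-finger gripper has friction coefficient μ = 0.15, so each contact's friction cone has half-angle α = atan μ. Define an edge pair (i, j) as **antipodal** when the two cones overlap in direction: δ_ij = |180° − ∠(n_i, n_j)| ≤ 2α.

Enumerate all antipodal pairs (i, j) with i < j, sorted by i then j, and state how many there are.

count = 1; pairs: (0,2)

α = atan 0.15 = 8.53°;  2α = 17.06°
n_0 = (-0.7674, +0.6411)
n_1 = (-0.8721, -0.4893)
n_2 = (+0.6534, -0.7570)
n_3 = (+0.4449, +0.8956)
n_4 = (-0.0074, +1.0000)
  (0,1): δ = 110.83°  ·
  (0,2): δ = 9.33°  ✓
  (0,3): δ = 103.46°  ·
  (0,4): δ = 130.30°  ·
  (1,2): δ = 78.49°  ·
  (1,3): δ = 34.29°  ·
  (1,4): δ = 61.13°  ·
  (2,3): δ = 67.21°  ·
  (2,4): δ = 40.37°  ·
  (3,4): δ = 153.16°  ·
antipodal pairs: 1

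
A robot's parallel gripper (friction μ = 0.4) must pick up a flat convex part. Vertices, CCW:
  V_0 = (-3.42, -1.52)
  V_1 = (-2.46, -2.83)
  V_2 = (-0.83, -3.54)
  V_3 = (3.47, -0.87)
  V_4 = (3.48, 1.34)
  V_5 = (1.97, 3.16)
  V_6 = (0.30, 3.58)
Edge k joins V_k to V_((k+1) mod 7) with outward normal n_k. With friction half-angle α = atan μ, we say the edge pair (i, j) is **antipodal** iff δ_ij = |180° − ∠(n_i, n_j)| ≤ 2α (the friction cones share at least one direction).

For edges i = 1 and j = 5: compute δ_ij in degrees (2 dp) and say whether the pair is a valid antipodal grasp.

α = atan 0.4 = 21.80°;  2α = 43.60°
edge 1: e_1 = (+1.63, -0.71);  n_1 = (-0.3993, -0.9168)
edge 5: e_5 = (-1.67, +0.42);  n_5 = (+0.2439, +0.9698)
∠(n_1, n_5) = 170.58°
δ = |180° − 170.58°| = 9.42°
9.42° ≤ 2α = 43.60°  →  valid

δ = 9.42°, valid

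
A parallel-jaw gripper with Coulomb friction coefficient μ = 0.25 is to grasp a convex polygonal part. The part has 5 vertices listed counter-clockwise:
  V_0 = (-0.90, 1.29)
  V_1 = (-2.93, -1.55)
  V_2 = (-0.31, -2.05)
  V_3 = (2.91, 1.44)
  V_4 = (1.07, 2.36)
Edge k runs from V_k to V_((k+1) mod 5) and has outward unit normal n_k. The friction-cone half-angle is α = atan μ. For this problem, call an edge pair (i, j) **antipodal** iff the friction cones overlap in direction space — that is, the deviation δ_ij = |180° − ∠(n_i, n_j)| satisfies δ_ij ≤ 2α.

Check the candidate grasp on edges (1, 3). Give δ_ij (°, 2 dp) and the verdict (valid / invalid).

δ = 15.76°, valid

α = atan 0.25 = 14.04°;  2α = 28.07°
edge 1: e_1 = (+2.62, -0.50);  n_1 = (-0.1875, -0.9823)
edge 3: e_3 = (-1.84, +0.92);  n_3 = (+0.4472, +0.8944)
∠(n_1, n_3) = 164.24°
δ = |180° − 164.24°| = 15.76°
15.76° ≤ 2α = 28.07°  →  valid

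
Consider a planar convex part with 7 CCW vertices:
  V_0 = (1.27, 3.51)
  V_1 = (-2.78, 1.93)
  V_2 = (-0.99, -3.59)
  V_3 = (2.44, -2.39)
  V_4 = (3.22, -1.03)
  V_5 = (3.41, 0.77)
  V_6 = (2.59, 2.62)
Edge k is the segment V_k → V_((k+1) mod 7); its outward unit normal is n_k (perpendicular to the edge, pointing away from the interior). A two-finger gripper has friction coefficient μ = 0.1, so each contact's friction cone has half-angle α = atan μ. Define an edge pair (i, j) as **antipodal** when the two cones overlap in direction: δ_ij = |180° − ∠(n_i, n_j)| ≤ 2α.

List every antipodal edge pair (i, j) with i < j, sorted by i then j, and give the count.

count = 2; pairs: (0,2), (1,5)

α = atan 0.1 = 5.71°;  2α = 11.42°
n_0 = (-0.3634, +0.9316)
n_1 = (-0.9512, -0.3085)
n_2 = (+0.3302, -0.9439)
n_3 = (+0.8675, -0.4975)
n_4 = (+0.9945, -0.1050)
n_5 = (+0.9142, +0.4052)
n_6 = (+0.5590, +0.8291)
  (0,1): δ = 93.35°  ·
  (0,2): δ = 2.03°  ✓
  (0,3): δ = 38.85°  ·
  (0,4): δ = 62.66°  ·
  (0,5): δ = 92.59°  ·
  (0,6): δ = 124.70°  ·
  (1,2): δ = 88.68°  ·
  (1,3): δ = 47.80°  ·
  (1,4): δ = 23.99°  ·
  (1,5): δ = 5.94°  ✓
  (1,6): δ = 38.04°  ·
  (2,3): δ = 139.12°  ·
  (2,4): δ = 115.31°  ·
  (2,5): δ = 85.38°  ·
  (2,6): δ = 53.27°  ·
  (3,4): δ = 156.19°  ·
  (3,5): δ = 126.26°  ·
  (3,6): δ = 94.15°  ·
  (4,5): δ = 150.07°  ·
  (4,6): δ = 117.96°  ·
  (5,6): δ = 147.89°  ·
antipodal pairs: 2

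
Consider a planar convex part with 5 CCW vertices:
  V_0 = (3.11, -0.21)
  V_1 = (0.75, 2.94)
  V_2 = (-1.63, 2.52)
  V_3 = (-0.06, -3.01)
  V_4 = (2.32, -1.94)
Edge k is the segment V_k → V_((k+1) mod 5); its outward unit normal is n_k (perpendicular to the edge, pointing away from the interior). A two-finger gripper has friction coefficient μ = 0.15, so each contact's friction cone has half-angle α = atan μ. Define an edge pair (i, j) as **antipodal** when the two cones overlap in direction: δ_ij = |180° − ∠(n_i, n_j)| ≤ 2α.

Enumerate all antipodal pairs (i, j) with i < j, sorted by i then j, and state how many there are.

count = 1; pairs: (1,3)

α = atan 0.15 = 8.53°;  2α = 17.06°
n_0 = (+0.8003, +0.5996)
n_1 = (-0.1738, +0.9848)
n_2 = (-0.9620, -0.2731)
n_3 = (+0.4100, -0.9121)
n_4 = (+0.9096, -0.4154)
  (0,1): δ = 116.83°  ·
  (0,2): δ = 20.99°  ·
  (0,3): δ = 77.37°  ·
  (0,4): δ = 118.62°  ·
  (1,2): δ = 84.16°  ·
  (1,3): δ = 14.20°  ✓
  (1,4): δ = 55.45°  ·
  (2,3): δ = 81.64°  ·
  (2,4): δ = 40.39°  ·
  (3,4): δ = 138.75°  ·
antipodal pairs: 1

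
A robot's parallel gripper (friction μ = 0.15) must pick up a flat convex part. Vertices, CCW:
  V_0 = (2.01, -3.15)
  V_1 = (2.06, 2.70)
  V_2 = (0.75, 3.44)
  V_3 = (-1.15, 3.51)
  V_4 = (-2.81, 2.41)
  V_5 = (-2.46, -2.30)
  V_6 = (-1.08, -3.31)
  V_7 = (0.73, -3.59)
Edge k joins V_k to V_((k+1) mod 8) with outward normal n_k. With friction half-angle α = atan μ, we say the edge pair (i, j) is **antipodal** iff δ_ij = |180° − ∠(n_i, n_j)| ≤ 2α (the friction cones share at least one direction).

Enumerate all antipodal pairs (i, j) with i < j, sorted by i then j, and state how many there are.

α = atan 0.15 = 8.53°;  2α = 17.06°
n_0 = (+1.0000, -0.0085)
n_1 = (+0.4918, +0.8707)
n_2 = (+0.0368, +0.9993)
n_3 = (-0.5524, +0.8336)
n_4 = (-0.9973, -0.0741)
n_5 = (-0.5906, -0.8070)
n_6 = (-0.1529, -0.9882)
n_7 = (+0.3251, -0.9457)
  (0,1): δ = 118.97°  ·
  (0,2): δ = 91.62°  ·
  (0,3): δ = 55.98°  ·
  (0,4): δ = 4.74°  ✓
  (0,5): δ = 54.29°  ·
  (0,6): δ = 81.70°  ·
  (0,7): δ = 109.46°  ·
  (1,2): δ = 152.65°  ·
  (1,3): δ = 117.01°  ·
  (1,4): δ = 56.29°  ·
  (1,5): δ = 6.74°  ✓
  (1,6): δ = 20.67°  ·
  (1,7): δ = 48.43°  ·
  (2,3): δ = 144.36°  ·
  (2,4): δ = 83.64°  ·
  (2,5): δ = 34.09°  ·
  (2,6): δ = 6.68°  ✓
  (2,7): δ = 21.08°  ·
  (3,4): δ = 119.28°  ·
  (3,5): δ = 69.73°  ·
  (3,6): δ = 42.32°  ·
  (3,7): δ = 14.56°  ✓
  (4,5): δ = 130.45°  ·
  (4,6): δ = 103.04°  ·
  (4,7): δ = 75.28°  ·
  (5,6): δ = 152.59°  ·
  (5,7): δ = 124.83°  ·
  (6,7): δ = 152.24°  ·
antipodal pairs: 4

count = 4; pairs: (0,4), (1,5), (2,6), (3,7)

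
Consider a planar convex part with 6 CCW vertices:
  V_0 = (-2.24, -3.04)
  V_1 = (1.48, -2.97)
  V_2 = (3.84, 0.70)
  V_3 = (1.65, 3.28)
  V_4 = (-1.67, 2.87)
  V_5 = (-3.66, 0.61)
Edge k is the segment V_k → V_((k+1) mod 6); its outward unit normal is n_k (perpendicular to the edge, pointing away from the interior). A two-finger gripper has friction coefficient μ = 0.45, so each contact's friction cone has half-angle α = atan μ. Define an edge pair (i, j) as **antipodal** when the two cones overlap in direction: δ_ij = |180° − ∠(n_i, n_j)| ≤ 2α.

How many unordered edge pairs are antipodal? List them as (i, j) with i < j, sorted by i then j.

count = 4; pairs: (0,3), (0,4), (1,4), (2,5)

α = atan 0.45 = 24.23°;  2α = 48.46°
n_0 = (+0.0188, -0.9998)
n_1 = (+0.8411, -0.5409)
n_2 = (+0.7624, +0.6471)
n_3 = (-0.1226, +0.9925)
n_4 = (-0.7505, +0.6609)
n_5 = (-0.9320, -0.3626)
  (0,1): δ = 123.82°  ·
  (0,2): δ = 50.75°  ·
  (0,3): δ = 5.96°  ✓
  (0,4): δ = 47.56°  ✓
  (0,5): δ = 110.18°  ·
  (1,2): δ = 106.93°  ·
  (1,3): δ = 50.22°  ·
  (1,4): δ = 8.62°  ✓
  (1,5): δ = 54.00°  ·
  (2,3): δ = 123.29°  ·
  (2,4): δ = 81.69°  ·
  (2,5): δ = 19.07°  ✓
  (3,4): δ = 138.40°  ·
  (3,5): δ = 75.78°  ·
  (4,5): δ = 117.38°  ·
antipodal pairs: 4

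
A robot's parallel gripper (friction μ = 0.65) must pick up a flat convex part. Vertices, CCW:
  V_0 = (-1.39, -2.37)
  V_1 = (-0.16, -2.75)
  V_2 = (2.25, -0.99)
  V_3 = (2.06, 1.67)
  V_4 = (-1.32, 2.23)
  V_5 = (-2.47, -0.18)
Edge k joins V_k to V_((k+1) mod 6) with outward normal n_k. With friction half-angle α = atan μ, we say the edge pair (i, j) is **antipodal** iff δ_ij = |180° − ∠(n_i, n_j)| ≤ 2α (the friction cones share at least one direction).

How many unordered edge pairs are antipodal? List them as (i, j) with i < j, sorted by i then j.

α = atan 0.65 = 33.02°;  2α = 66.05°
n_0 = (-0.2952, -0.9554)
n_1 = (+0.5898, -0.8076)
n_2 = (+0.9975, +0.0712)
n_3 = (+0.1635, +0.9866)
n_4 = (-0.9025, +0.4307)
n_5 = (-0.8969, -0.4423)
  (0,1): δ = 126.69°  ·
  (0,2): δ = 68.75°  ·
  (0,3): δ = 7.76°  ✓
  (0,4): δ = 81.66°  ·
  (0,5): δ = 133.42°  ·
  (1,2): δ = 122.05°  ·
  (1,3): δ = 45.55°  ✓
  (1,4): δ = 28.35°  ✓
  (1,5): δ = 80.11°  ·
  (2,3): δ = 103.49°  ·
  (2,4): δ = 29.60°  ✓
  (2,5): δ = 22.16°  ✓
  (3,4): δ = 106.10°  ·
  (3,5): δ = 54.34°  ✓
  (4,5): δ = 128.24°  ·
antipodal pairs: 6

count = 6; pairs: (0,3), (1,3), (1,4), (2,4), (2,5), (3,5)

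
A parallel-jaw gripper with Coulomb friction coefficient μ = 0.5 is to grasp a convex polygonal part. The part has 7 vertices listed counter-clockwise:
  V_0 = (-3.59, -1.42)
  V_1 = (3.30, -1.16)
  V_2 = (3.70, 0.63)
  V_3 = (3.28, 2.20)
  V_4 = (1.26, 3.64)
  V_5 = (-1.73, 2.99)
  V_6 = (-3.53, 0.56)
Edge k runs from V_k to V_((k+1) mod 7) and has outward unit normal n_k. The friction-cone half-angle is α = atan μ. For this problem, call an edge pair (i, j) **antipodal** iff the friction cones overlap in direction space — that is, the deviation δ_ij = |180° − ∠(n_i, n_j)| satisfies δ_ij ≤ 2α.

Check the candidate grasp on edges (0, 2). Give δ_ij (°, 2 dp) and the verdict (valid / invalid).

δ = 77.18°, invalid

α = atan 0.5 = 26.57°;  2α = 53.13°
edge 0: e_0 = (+6.89, +0.26);  n_0 = (+0.0377, -0.9993)
edge 2: e_2 = (-0.42, +1.57);  n_2 = (+0.9660, +0.2584)
∠(n_0, n_2) = 102.82°
δ = |180° − 102.82°| = 77.18°
77.18° > 2α = 53.13°  →  invalid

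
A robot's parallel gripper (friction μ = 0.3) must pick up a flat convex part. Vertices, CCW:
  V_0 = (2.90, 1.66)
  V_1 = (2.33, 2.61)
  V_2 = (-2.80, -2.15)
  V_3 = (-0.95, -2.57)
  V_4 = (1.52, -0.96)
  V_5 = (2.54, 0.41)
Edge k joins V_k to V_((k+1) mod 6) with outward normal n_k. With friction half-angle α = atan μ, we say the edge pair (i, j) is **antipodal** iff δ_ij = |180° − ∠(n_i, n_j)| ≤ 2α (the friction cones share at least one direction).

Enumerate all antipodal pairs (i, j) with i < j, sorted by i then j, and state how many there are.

α = atan 0.3 = 16.70°;  2α = 33.40°
n_0 = (+0.8575, +0.5145)
n_1 = (-0.6802, +0.7330)
n_2 = (-0.2214, -0.9752)
n_3 = (+0.5461, -0.8377)
n_4 = (+0.8021, -0.5972)
n_5 = (+0.9609, -0.2768)
  (0,1): δ = 78.11°  ·
  (0,2): δ = 46.25°  ·
  (0,3): δ = 92.13°  ·
  (0,4): δ = 112.37°  ·
  (0,5): δ = 132.97°  ·
  (1,2): δ = 55.65°  ·
  (1,3): δ = 9.76°  ✓
  (1,4): δ = 10.47°  ✓
  (1,5): δ = 31.08°  ✓
  (2,3): δ = 134.11°  ·
  (2,4): δ = 113.88°  ·
  (2,5): δ = 93.28°  ·
  (3,4): δ = 159.77°  ·
  (3,5): δ = 139.16°  ·
  (4,5): δ = 159.40°  ·
antipodal pairs: 3

count = 3; pairs: (1,3), (1,4), (1,5)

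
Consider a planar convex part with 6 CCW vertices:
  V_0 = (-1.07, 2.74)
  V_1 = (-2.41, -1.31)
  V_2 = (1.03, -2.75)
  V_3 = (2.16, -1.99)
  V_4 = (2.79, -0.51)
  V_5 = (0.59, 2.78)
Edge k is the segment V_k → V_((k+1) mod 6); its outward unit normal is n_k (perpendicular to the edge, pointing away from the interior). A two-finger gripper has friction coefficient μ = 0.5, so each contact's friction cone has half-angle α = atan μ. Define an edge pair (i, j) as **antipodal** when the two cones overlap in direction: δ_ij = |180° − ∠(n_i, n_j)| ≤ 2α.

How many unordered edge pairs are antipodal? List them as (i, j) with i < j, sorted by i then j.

count = 6; pairs: (0,2), (0,3), (0,4), (1,4), (1,5), (2,5)

α = atan 0.5 = 26.57°;  2α = 53.13°
n_0 = (-0.9494, +0.3141)
n_1 = (-0.3861, -0.9224)
n_2 = (+0.5581, -0.8298)
n_3 = (+0.9201, -0.3917)
n_4 = (+0.8313, +0.5559)
n_5 = (-0.0241, +0.9997)
  (0,1): δ = 94.41°  ·
  (0,2): δ = 37.77°  ✓
  (0,3): δ = 4.75°  ✓
  (0,4): δ = 52.08°  ✓
  (0,5): δ = 109.69°  ·
  (1,2): δ = 123.36°  ·
  (1,3): δ = 90.34°  ·
  (1,4): δ = 33.52°  ✓
  (1,5): δ = 24.09°  ✓
  (2,3): δ = 146.98°  ·
  (2,4): δ = 90.15°  ·
  (2,5): δ = 32.54°  ✓
  (3,4): δ = 123.17°  ·
  (3,5): δ = 65.56°  ·
  (4,5): δ = 122.39°  ·
antipodal pairs: 6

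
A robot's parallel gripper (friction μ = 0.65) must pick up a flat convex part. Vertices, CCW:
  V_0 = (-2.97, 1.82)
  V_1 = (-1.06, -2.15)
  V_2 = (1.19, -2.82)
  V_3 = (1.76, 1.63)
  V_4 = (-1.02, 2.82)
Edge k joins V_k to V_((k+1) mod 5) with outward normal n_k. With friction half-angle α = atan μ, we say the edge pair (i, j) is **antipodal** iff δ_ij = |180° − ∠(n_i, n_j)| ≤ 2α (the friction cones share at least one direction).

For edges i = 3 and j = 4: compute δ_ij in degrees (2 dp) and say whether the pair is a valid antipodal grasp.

α = atan 0.65 = 33.02°;  2α = 66.05°
edge 3: e_3 = (-2.78, +1.19);  n_3 = (+0.3935, +0.9193)
edge 4: e_4 = (-1.95, -1.00);  n_4 = (-0.4563, +0.8898)
∠(n_3, n_4) = 50.32°
δ = |180° − 50.32°| = 129.68°
129.68° > 2α = 66.05°  →  invalid

δ = 129.68°, invalid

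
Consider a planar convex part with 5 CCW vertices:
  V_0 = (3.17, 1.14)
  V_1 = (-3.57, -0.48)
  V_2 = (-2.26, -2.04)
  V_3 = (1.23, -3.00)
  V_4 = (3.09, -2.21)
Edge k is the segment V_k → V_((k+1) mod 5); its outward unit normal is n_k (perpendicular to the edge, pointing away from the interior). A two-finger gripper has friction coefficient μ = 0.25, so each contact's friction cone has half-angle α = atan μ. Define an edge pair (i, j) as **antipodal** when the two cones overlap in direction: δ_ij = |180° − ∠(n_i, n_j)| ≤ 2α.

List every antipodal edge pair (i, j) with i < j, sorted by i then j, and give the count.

count = 1; pairs: (0,3)

α = atan 0.25 = 14.04°;  2α = 28.07°
n_0 = (-0.2337, +0.9723)
n_1 = (-0.7658, -0.6431)
n_2 = (-0.2652, -0.9642)
n_3 = (+0.3909, -0.9204)
n_4 = (+0.9997, -0.0239)
  (0,1): δ = 63.49°  ·
  (0,2): δ = 28.90°  ·
  (0,3): δ = 9.50°  ✓
  (0,4): δ = 75.12°  ·
  (1,2): δ = 145.40°  ·
  (1,3): δ = 107.01°  ·
  (1,4): δ = 41.39°  ·
  (2,3): δ = 141.61°  ·
  (2,4): δ = 75.99°  ·
  (3,4): δ = 114.38°  ·
antipodal pairs: 1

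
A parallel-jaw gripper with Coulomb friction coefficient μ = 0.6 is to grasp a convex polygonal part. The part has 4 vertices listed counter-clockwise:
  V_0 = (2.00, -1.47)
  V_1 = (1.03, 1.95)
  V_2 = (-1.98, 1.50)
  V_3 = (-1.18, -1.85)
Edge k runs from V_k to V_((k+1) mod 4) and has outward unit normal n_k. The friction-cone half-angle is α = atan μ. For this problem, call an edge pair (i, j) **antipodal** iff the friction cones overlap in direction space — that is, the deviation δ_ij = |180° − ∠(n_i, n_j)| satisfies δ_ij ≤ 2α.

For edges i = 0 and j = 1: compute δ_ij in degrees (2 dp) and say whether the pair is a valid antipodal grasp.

α = atan 0.6 = 30.96°;  2α = 61.93°
edge 0: e_0 = (-0.97, +3.42);  n_0 = (+0.9621, +0.2729)
edge 1: e_1 = (-3.01, -0.45);  n_1 = (-0.1479, +0.9890)
∠(n_0, n_1) = 82.67°
δ = |180° − 82.67°| = 97.33°
97.33° > 2α = 61.93°  →  invalid

δ = 97.33°, invalid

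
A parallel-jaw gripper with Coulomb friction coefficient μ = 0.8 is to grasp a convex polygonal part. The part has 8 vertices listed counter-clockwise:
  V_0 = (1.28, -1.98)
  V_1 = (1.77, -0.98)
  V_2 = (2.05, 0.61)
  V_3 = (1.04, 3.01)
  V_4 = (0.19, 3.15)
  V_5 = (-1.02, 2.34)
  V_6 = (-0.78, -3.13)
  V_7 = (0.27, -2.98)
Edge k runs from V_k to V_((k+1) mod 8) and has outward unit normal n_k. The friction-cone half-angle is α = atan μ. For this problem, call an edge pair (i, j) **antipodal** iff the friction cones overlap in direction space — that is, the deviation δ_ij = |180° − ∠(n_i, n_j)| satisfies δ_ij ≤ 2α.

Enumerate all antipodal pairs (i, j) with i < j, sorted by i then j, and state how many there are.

α = atan 0.8 = 38.66°;  2α = 77.32°
n_0 = (+0.8980, -0.4400)
n_1 = (+0.9848, -0.1734)
n_2 = (+0.9217, +0.3879)
n_3 = (+0.1625, +0.9867)
n_4 = (-0.5563, +0.8310)
n_5 = (-0.9990, -0.0438)
n_6 = (+0.1414, -0.9899)
n_7 = (+0.7036, -0.7106)
  (0,1): δ = 163.88°  ·
  (0,2): δ = 131.07°  ·
  (0,3): δ = 73.25°  ✓
  (0,4): δ = 30.10°  ✓
  (0,5): δ = 28.62°  ✓
  (0,6): δ = 124.23°  ·
  (0,7): δ = 160.82°  ·
  (1,2): δ = 147.19°  ·
  (1,3): δ = 89.37°  ·
  (1,4): δ = 46.21°  ✓
  (1,5): δ = 12.50°  ✓
  (1,6): δ = 108.12°  ·
  (1,7): δ = 144.70°  ·
  (2,3): δ = 122.18°  ·
  (2,4): δ = 79.02°  ·
  (2,5): δ = 20.31°  ✓
  (2,6): δ = 75.31°  ✓
  (2,7): δ = 111.89°  ·
  (3,4): δ = 136.85°  ·
  (3,5): δ = 78.13°  ·
  (3,6): δ = 17.48°  ✓
  (3,7): δ = 54.07°  ✓
  (4,5): δ = 121.29°  ·
  (4,6): δ = 25.67°  ✓
  (4,7): δ = 10.92°  ✓
  (5,6): δ = 84.38°  ·
  (5,7): δ = 47.80°  ✓
  (6,7): δ = 143.42°  ·
antipodal pairs: 12

count = 12; pairs: (0,3), (0,4), (0,5), (1,4), (1,5), (2,5), (2,6), (3,6), (3,7), (4,6), (4,7), (5,7)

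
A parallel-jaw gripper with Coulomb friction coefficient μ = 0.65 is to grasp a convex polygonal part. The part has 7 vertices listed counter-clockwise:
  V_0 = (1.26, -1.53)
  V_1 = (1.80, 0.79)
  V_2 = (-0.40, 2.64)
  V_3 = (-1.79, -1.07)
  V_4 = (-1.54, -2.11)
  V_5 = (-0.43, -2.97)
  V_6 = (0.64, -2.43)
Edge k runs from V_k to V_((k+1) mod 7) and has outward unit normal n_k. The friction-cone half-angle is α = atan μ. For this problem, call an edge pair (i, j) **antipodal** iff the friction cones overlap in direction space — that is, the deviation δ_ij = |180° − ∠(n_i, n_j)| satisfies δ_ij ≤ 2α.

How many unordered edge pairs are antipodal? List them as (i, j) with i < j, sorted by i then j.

count = 8; pairs: (0,2), (0,3), (0,4), (1,3), (1,4), (2,5), (2,6), (3,6)

α = atan 0.65 = 33.02°;  2α = 66.05°
n_0 = (+0.9740, -0.2267)
n_1 = (+0.6436, +0.7654)
n_2 = (-0.9364, +0.3508)
n_3 = (-0.9723, -0.2337)
n_4 = (-0.6125, -0.7905)
n_5 = (+0.4505, -0.8928)
n_6 = (+0.8235, -0.5673)
  (0,1): δ = 116.96°  ·
  (0,2): δ = 7.44°  ✓
  (0,3): δ = 26.62°  ✓
  (0,4): δ = 65.34°  ✓
  (0,5): δ = 129.88°  ·
  (0,6): δ = 158.54°  ·
  (1,2): δ = 70.48°  ·
  (1,3): δ = 36.42°  ✓
  (1,4): δ = 2.29°  ✓
  (1,5): δ = 66.84°  ·
  (1,6): δ = 95.50°  ·
  (2,3): δ = 145.94°  ·
  (2,4): δ = 107.23°  ·
  (2,5): δ = 42.68°  ✓
  (2,6): δ = 14.02°  ✓
  (3,4): δ = 141.28°  ·
  (3,5): δ = 76.74°  ·
  (3,6): δ = 48.08°  ✓
  (4,5): δ = 115.45°  ·
  (4,6): δ = 86.79°  ·
  (5,6): δ = 151.34°  ·
antipodal pairs: 8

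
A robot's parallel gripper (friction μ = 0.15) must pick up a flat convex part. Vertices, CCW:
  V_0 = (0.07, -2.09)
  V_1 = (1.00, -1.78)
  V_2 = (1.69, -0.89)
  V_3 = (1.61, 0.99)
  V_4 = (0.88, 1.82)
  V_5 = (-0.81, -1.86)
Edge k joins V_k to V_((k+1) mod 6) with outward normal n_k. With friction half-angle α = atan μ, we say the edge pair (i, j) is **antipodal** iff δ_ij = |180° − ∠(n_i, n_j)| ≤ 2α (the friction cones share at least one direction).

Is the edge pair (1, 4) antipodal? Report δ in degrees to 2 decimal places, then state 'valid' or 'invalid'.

δ = 13.12°, valid

α = atan 0.15 = 8.53°;  2α = 17.06°
edge 1: e_1 = (+0.69, +0.89);  n_1 = (+0.7903, -0.6127)
edge 4: e_4 = (-1.69, -3.68);  n_4 = (-0.9088, +0.4173)
∠(n_1, n_4) = 166.88°
δ = |180° − 166.88°| = 13.12°
13.12° ≤ 2α = 17.06°  →  valid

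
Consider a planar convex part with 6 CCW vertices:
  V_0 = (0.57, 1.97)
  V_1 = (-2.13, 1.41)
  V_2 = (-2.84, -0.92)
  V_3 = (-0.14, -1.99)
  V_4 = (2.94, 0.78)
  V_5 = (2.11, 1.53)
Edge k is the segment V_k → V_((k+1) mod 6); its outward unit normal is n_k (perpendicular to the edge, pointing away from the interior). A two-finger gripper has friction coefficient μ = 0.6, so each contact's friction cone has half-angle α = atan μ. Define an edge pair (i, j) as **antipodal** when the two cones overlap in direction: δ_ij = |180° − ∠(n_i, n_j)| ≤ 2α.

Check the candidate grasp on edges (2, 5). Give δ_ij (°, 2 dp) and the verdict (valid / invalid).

δ = 5.67°, valid

α = atan 0.6 = 30.96°;  2α = 61.93°
edge 2: e_2 = (+2.70, -1.07);  n_2 = (-0.3684, -0.9297)
edge 5: e_5 = (-1.54, +0.44);  n_5 = (+0.2747, +0.9615)
∠(n_2, n_5) = 174.33°
δ = |180° − 174.33°| = 5.67°
5.67° ≤ 2α = 61.93°  →  valid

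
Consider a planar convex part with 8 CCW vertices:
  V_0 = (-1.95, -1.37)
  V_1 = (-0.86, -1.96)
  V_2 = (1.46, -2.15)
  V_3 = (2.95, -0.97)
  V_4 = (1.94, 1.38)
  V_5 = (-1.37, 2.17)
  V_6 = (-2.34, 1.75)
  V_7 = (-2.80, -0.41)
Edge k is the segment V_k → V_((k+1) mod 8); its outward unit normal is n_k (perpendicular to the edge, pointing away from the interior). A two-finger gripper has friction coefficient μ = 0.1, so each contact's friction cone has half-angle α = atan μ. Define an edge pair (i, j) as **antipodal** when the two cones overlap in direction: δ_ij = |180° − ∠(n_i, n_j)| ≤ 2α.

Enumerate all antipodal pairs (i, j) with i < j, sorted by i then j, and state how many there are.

count = 1; pairs: (1,4)

α = atan 0.1 = 5.71°;  2α = 11.42°
n_0 = (-0.4760, -0.8794)
n_1 = (-0.0816, -0.9967)
n_2 = (+0.6208, -0.7839)
n_3 = (+0.9187, +0.3949)
n_4 = (+0.2322, +0.9727)
n_5 = (-0.3973, +0.9177)
n_6 = (-0.9781, +0.2083)
n_7 = (-0.7487, -0.6629)
  (0,1): δ = 156.26°  ·
  (0,2): δ = 113.20°  ·
  (0,3): δ = 38.32°  ·
  (0,4): δ = 15.00°  ·
  (0,5): δ = 51.84°  ·
  (0,6): δ = 106.40°  ·
  (0,7): δ = 159.95°  ·
  (1,2): δ = 136.94°  ·
  (1,3): δ = 62.06°  ·
  (1,4): δ = 8.74°  ✓
  (1,5): δ = 28.09°  ·
  (1,6): δ = 82.66°  ·
  (1,7): δ = 136.20°  ·
  (2,3): δ = 105.12°  ·
  (2,4): δ = 51.80°  ·
  (2,5): δ = 14.97°  ·
  (2,6): δ = 39.60°  ·
  (2,7): δ = 93.14°  ·
  (3,4): δ = 126.68°  ·
  (3,5): δ = 89.85°  ·
  (3,6): δ = 35.28°  ·
  (3,7): δ = 18.26°  ·
  (4,5): δ = 143.16°  ·
  (4,6): δ = 88.60°  ·
  (4,7): δ = 35.05°  ·
  (5,6): δ = 125.43°  ·
  (5,7): δ = 71.89°  ·
  (6,7): δ = 126.46°  ·
antipodal pairs: 1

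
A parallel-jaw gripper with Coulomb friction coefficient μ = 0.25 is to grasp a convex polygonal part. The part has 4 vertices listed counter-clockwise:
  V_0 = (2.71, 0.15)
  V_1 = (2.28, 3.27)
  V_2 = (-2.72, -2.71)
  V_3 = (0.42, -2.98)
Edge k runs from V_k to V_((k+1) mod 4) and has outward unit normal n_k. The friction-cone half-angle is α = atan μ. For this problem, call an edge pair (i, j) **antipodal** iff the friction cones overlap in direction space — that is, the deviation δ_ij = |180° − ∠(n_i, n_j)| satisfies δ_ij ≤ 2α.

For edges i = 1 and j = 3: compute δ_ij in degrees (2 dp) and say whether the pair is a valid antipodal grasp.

δ = 3.71°, valid

α = atan 0.25 = 14.04°;  2α = 28.07°
edge 1: e_1 = (-5.00, -5.98);  n_1 = (-0.7672, +0.6414)
edge 3: e_3 = (+2.29, +3.13);  n_3 = (+0.8071, -0.5905)
∠(n_1, n_3) = 176.29°
δ = |180° − 176.29°| = 3.71°
3.71° ≤ 2α = 28.07°  →  valid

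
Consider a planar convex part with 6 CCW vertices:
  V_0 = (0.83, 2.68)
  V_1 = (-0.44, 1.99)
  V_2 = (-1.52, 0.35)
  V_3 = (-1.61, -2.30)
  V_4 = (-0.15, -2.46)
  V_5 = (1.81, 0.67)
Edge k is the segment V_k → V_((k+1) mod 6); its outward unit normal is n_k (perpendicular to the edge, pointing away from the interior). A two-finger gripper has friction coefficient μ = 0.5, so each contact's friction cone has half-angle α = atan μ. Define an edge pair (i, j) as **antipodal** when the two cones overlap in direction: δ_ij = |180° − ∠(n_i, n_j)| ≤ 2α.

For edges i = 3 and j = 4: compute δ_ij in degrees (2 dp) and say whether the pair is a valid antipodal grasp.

α = atan 0.5 = 26.57°;  2α = 53.13°
edge 3: e_3 = (+1.46, -0.16);  n_3 = (-0.1089, -0.9940)
edge 4: e_4 = (+1.96, +3.13);  n_4 = (+0.8475, -0.5307)
∠(n_3, n_4) = 64.20°
δ = |180° − 64.20°| = 115.80°
115.80° > 2α = 53.13°  →  invalid

δ = 115.80°, invalid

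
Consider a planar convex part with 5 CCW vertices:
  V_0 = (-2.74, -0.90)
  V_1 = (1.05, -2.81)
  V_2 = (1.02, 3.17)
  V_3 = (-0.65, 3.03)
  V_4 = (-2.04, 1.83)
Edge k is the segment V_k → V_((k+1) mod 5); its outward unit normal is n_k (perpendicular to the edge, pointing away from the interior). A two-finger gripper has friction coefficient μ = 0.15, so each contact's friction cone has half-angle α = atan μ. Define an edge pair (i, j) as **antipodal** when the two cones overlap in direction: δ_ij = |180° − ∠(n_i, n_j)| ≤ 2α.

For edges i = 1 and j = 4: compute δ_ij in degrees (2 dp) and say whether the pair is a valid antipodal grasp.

α = atan 0.15 = 8.53°;  2α = 17.06°
edge 1: e_1 = (-0.03, +5.98);  n_1 = (+1.0000, +0.0050)
edge 4: e_4 = (-0.70, -2.73);  n_4 = (-0.9687, +0.2484)
∠(n_1, n_4) = 165.33°
δ = |180° − 165.33°| = 14.67°
14.67° ≤ 2α = 17.06°  →  valid

δ = 14.67°, valid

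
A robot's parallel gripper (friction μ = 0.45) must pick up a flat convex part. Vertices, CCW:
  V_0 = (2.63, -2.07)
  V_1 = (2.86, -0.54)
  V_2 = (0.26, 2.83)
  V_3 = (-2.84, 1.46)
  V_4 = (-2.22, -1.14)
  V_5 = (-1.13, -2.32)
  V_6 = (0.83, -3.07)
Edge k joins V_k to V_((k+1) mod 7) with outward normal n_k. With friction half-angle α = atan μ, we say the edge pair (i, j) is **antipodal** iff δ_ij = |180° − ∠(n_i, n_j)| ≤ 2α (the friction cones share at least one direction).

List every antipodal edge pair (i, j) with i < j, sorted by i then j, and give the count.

count = 6; pairs: (0,3), (1,3), (1,4), (1,5), (2,5), (2,6)

α = atan 0.45 = 24.23°;  2α = 48.46°
n_0 = (+0.9889, -0.1487)
n_1 = (+0.7917, +0.6108)
n_2 = (-0.4042, +0.9147)
n_3 = (-0.9727, -0.2320)
n_4 = (-0.7346, -0.6785)
n_5 = (-0.3574, -0.9340)
n_6 = (+0.4856, -0.8742)
  (0,1): δ = 133.80°  ·
  (0,2): δ = 57.61°  ·
  (0,3): δ = 21.96°  ✓
  (0,4): δ = 51.28°  ·
  (0,5): δ = 77.61°  ·
  (0,6): δ = 127.60°  ·
  (1,2): δ = 103.81°  ·
  (1,3): δ = 24.24°  ✓
  (1,4): δ = 5.08°  ✓
  (1,5): δ = 31.41°  ✓
  (1,6): δ = 81.40°  ·
  (2,3): δ = 100.43°  ·
  (2,4): δ = 71.11°  ·
  (2,5): δ = 44.78°  ✓
  (2,6): δ = 5.21°  ✓
  (3,4): δ = 150.68°  ·
  (3,5): δ = 124.35°  ·
  (3,6): δ = 74.36°  ·
  (4,5): δ = 153.67°  ·
  (4,6): δ = 103.67°  ·
  (5,6): δ = 130.01°  ·
antipodal pairs: 6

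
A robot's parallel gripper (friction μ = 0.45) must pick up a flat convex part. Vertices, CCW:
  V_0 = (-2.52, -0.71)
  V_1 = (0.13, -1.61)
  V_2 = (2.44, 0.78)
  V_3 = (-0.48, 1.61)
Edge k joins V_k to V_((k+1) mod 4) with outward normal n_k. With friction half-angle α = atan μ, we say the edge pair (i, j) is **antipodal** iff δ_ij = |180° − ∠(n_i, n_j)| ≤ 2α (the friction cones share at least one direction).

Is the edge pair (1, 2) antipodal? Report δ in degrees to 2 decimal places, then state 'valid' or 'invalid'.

α = atan 0.45 = 24.23°;  2α = 48.46°
edge 1: e_1 = (+2.31, +2.39);  n_1 = (+0.7190, -0.6950)
edge 2: e_2 = (-2.92, +0.83);  n_2 = (+0.2734, +0.9619)
∠(n_1, n_2) = 118.16°
δ = |180° − 118.16°| = 61.84°
61.84° > 2α = 48.46°  →  invalid

δ = 61.84°, invalid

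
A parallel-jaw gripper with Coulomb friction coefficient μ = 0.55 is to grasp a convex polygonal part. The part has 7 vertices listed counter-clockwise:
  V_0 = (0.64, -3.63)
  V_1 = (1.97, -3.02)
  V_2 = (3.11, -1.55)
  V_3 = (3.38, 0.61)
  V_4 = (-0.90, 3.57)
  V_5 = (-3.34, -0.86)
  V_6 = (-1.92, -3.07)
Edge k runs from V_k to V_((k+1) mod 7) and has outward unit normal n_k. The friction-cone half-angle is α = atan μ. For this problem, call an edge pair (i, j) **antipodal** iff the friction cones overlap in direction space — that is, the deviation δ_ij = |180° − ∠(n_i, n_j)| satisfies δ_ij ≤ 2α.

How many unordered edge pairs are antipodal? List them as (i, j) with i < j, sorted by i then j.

count = 6; pairs: (0,4), (1,4), (2,4), (2,5), (3,5), (3,6)

α = atan 0.55 = 28.81°;  2α = 57.62°
n_0 = (+0.4169, -0.9090)
n_1 = (+0.7902, -0.6128)
n_2 = (+0.9923, -0.1240)
n_3 = (+0.5688, +0.8225)
n_4 = (-0.8759, +0.4824)
n_5 = (-0.8413, -0.5406)
n_6 = (-0.2137, -0.9769)
  (0,1): δ = 152.43°  ·
  (0,2): δ = 121.76°  ·
  (0,3): δ = 59.31°  ·
  (0,4): δ = 36.52°  ✓
  (0,5): δ = 98.08°  ·
  (0,6): δ = 143.02°  ·
  (1,2): δ = 149.33°  ·
  (1,3): δ = 86.87°  ·
  (1,4): δ = 8.95°  ✓
  (1,5): δ = 70.52°  ·
  (1,6): δ = 115.45°  ·
  (2,3): δ = 117.54°  ·
  (2,4): δ = 21.72°  ✓
  (2,5): δ = 39.85°  ✓
  (2,6): δ = 84.79°  ·
  (3,4): δ = 84.18°  ·
  (3,5): δ = 22.61°  ✓
  (3,6): δ = 22.33°  ✓
  (4,5): δ = 118.43°  ·
  (4,6): δ = 73.49°  ·
  (5,6): δ = 135.06°  ·
antipodal pairs: 6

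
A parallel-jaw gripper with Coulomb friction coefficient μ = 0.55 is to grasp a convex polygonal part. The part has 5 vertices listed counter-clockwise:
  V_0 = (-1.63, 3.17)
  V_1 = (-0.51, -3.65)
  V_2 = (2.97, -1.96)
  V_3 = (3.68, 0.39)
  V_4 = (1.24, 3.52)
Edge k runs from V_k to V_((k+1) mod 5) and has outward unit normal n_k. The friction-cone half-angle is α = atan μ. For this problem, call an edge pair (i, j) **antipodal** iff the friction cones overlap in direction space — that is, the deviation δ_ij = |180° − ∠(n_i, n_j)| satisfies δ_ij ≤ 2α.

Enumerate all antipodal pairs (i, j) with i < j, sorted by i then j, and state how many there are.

α = atan 0.55 = 28.81°;  2α = 57.62°
n_0 = (-0.9868, -0.1621)
n_1 = (+0.4368, -0.8995)
n_2 = (+0.9573, -0.2892)
n_3 = (+0.7887, +0.6148)
n_4 = (-0.1211, +0.9926)
  (0,1): δ = 73.42°  ·
  (0,2): δ = 26.14°  ✓
  (0,3): δ = 28.61°  ✓
  (0,4): δ = 87.63°  ·
  (1,2): δ = 132.71°  ·
  (1,3): δ = 77.96°  ·
  (1,4): δ = 18.95°  ✓
  (2,3): δ = 125.25°  ·
  (2,4): δ = 66.24°  ·
  (3,4): δ = 120.99°  ·
antipodal pairs: 3

count = 3; pairs: (0,2), (0,3), (1,4)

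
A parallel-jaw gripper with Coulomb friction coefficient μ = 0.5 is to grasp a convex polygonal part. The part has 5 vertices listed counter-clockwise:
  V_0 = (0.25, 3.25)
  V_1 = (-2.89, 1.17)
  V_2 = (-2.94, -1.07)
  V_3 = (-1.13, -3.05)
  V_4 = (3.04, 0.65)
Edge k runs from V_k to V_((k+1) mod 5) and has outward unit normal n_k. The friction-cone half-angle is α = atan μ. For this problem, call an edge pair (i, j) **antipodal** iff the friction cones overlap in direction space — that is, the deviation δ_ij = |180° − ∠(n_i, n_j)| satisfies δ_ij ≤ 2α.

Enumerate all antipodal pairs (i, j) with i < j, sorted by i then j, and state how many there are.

count = 4; pairs: (0,3), (1,3), (1,4), (2,4)

α = atan 0.5 = 26.57°;  2α = 53.13°
n_0 = (-0.5522, +0.8337)
n_1 = (-0.9998, +0.0223)
n_2 = (-0.7381, -0.6747)
n_3 = (+0.6637, -0.7480)
n_4 = (+0.6818, +0.7316)
  (0,1): δ = 124.80°  ·
  (0,2): δ = 81.09°  ·
  (0,3): δ = 8.06°  ✓
  (0,4): δ = 103.50°  ·
  (1,2): δ = 136.29°  ·
  (1,3): δ = 47.14°  ✓
  (1,4): δ = 48.30°  ✓
  (2,3): δ = 90.85°  ·
  (2,4): δ = 4.59°  ✓
  (3,4): δ = 84.56°  ·
antipodal pairs: 4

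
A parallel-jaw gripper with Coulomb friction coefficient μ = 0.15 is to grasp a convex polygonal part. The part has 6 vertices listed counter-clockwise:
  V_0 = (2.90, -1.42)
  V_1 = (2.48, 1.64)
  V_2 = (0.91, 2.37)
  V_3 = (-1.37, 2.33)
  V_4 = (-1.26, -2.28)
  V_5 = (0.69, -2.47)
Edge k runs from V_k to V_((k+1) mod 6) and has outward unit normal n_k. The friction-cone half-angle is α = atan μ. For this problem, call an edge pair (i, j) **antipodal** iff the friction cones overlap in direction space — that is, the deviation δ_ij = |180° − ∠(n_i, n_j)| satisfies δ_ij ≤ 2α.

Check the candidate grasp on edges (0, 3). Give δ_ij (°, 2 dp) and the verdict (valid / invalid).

α = atan 0.15 = 8.53°;  2α = 17.06°
edge 0: e_0 = (-0.42, +3.06);  n_0 = (+0.9907, +0.1360)
edge 3: e_3 = (+0.11, -4.61);  n_3 = (-0.9997, -0.0239)
∠(n_0, n_3) = 173.55°
δ = |180° − 173.55°| = 6.45°
6.45° ≤ 2α = 17.06°  →  valid

δ = 6.45°, valid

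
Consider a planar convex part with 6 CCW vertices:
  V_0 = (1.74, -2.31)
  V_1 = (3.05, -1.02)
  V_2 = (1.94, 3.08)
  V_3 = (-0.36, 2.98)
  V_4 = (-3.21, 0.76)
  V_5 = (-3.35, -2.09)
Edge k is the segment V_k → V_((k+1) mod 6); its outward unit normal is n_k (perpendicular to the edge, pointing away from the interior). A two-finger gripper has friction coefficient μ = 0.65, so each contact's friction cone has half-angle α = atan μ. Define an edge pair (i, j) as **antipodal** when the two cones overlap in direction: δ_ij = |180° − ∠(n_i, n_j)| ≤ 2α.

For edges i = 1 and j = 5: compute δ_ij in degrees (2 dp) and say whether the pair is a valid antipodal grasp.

α = atan 0.65 = 33.02°;  2α = 66.05°
edge 1: e_1 = (-1.11, +4.10);  n_1 = (+0.9653, +0.2613)
edge 5: e_5 = (+5.09, -0.22);  n_5 = (-0.0432, -0.9991)
∠(n_1, n_5) = 107.62°
δ = |180° − 107.62°| = 72.38°
72.38° > 2α = 66.05°  →  invalid

δ = 72.38°, invalid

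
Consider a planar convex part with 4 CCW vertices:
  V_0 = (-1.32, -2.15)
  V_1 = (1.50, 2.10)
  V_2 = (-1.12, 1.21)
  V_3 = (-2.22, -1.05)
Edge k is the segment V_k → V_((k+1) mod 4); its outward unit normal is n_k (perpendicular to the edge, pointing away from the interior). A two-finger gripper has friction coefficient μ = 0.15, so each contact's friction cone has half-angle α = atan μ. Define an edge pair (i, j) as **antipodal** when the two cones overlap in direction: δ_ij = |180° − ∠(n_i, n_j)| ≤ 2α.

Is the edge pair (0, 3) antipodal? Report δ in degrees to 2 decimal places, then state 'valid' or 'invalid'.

α = atan 0.15 = 8.53°;  2α = 17.06°
edge 0: e_0 = (+2.82, +4.25);  n_0 = (+0.8333, -0.5529)
edge 3: e_3 = (+0.90, -1.10);  n_3 = (-0.7740, -0.6332)
∠(n_0, n_3) = 107.15°
δ = |180° − 107.15°| = 72.85°
72.85° > 2α = 17.06°  →  invalid

δ = 72.85°, invalid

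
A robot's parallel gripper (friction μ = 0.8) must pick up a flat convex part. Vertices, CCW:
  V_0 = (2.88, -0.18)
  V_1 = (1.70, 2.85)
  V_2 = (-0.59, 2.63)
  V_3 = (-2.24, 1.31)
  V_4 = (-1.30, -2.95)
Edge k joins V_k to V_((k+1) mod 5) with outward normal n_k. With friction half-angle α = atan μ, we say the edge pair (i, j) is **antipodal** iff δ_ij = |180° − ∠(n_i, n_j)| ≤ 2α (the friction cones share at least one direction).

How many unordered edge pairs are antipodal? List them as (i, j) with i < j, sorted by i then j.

count = 5; pairs: (0,2), (0,3), (1,4), (2,4), (3,4)

α = atan 0.8 = 38.66°;  2α = 77.32°
n_0 = (+0.9318, +0.3629)
n_1 = (-0.0956, +0.9954)
n_2 = (-0.6247, +0.7809)
n_3 = (-0.9765, -0.2155)
n_4 = (+0.5524, -0.8336)
  (0,1): δ = 105.79°  ·
  (0,2): δ = 72.62°  ✓
  (0,3): δ = 8.83°  ✓
  (0,4): δ = 102.25°  ·
  (1,2): δ = 146.83°  ·
  (1,3): δ = 83.04°  ·
  (1,4): δ = 28.04°  ✓
  (2,3): δ = 116.22°  ·
  (2,4): δ = 5.13°  ✓
  (3,4): δ = 68.91°  ✓
antipodal pairs: 5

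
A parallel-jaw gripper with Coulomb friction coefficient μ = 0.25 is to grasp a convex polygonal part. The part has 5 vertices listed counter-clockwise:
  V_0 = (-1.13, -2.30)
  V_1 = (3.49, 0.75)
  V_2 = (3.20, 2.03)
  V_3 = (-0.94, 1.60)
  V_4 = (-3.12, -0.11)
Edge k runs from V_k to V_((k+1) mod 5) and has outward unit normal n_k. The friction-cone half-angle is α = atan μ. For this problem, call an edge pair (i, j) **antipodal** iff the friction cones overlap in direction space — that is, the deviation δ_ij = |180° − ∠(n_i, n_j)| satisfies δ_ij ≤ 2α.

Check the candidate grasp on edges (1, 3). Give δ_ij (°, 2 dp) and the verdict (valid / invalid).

δ = 64.65°, invalid

α = atan 0.25 = 14.04°;  2α = 28.07°
edge 1: e_1 = (-0.29, +1.28);  n_1 = (+0.9753, +0.2210)
edge 3: e_3 = (-2.18, -1.71);  n_3 = (-0.6172, +0.7868)
∠(n_1, n_3) = 115.35°
δ = |180° − 115.35°| = 64.65°
64.65° > 2α = 28.07°  →  invalid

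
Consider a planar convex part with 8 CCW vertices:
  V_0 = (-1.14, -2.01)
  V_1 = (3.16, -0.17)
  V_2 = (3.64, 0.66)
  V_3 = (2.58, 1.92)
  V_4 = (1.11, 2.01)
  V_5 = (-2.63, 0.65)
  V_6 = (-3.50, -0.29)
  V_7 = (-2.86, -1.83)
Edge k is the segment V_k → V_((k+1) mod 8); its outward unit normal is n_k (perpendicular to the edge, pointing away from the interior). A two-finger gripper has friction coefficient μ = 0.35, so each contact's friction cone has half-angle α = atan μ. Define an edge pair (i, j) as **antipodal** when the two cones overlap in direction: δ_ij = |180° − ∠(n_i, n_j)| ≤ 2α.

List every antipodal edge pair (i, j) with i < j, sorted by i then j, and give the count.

count = 7; pairs: (0,3), (0,4), (0,5), (1,5), (2,6), (3,7), (4,7)

α = atan 0.35 = 19.29°;  2α = 38.58°
n_0 = (+0.3934, -0.9194)
n_1 = (+0.8657, -0.5006)
n_2 = (+0.7652, +0.6438)
n_3 = (+0.0611, +0.9981)
n_4 = (-0.3417, +0.9398)
n_5 = (-0.7339, +0.6793)
n_6 = (-0.9234, -0.3838)
n_7 = (-0.1041, -0.9946)
  (0,1): δ = 143.21°  ·
  (0,2): δ = 73.09°  ·
  (0,3): δ = 26.67°  ✓
  (0,4): δ = 3.18°  ✓
  (0,5): δ = 24.05°  ✓
  (0,6): δ = 89.40°  ·
  (0,7): δ = 150.86°  ·
  (1,2): δ = 109.89°  ·
  (1,3): δ = 63.46°  ·
  (1,4): δ = 39.98°  ·
  (1,5): δ = 12.74°  ✓
  (1,6): δ = 52.61°  ·
  (1,7): δ = 114.07°  ·
  (2,3): δ = 133.58°  ·
  (2,4): δ = 110.09°  ·
  (2,5): δ = 82.86°  ·
  (2,6): δ = 17.51°  ✓
  (2,7): δ = 43.95°  ·
  (3,4): δ = 156.51°  ·
  (3,5): δ = 129.28°  ·
  (3,6): δ = 63.93°  ·
  (3,7): δ = 2.47°  ✓
  (4,5): δ = 152.77°  ·
  (4,6): δ = 87.42°  ·
  (4,7): δ = 25.96°  ✓
  (5,6): δ = 114.65°  ·
  (5,7): δ = 53.19°  ·
  (6,7): δ = 118.54°  ·
antipodal pairs: 7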